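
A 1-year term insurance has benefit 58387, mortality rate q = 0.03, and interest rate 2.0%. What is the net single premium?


NSP = benefit * q * v
v = 1/(1+i) = 0.980392
NSP = 58387 * 0.03 * 0.980392
= 1717.2647


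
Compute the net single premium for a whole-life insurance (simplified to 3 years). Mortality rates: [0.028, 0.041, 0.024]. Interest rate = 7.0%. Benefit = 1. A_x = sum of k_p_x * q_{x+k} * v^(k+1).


v = 0.934579
Year 0: k_p_x=1.0, q=0.028, term=0.026168
Year 1: k_p_x=0.972, q=0.041, term=0.034808
Year 2: k_p_x=0.932148, q=0.024, term=0.018262
A_x = 0.0792


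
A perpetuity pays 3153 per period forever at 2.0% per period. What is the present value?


PV = PMT / i
= 3153 / 0.02
= 157650.0


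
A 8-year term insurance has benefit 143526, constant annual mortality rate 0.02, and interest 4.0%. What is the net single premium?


NSP = benefit * sum_{k=0}^{n-1} k_p_x * q * v^(k+1)
With constant q=0.02, v=0.961538
Sum = 0.126119
NSP = 143526 * 0.126119
= 18101.2978


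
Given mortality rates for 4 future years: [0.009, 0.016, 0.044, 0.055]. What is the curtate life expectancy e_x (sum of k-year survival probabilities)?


e_x = sum_{k=1}^{n} k_p_x
k_p_x values:
  1_p_x = 0.991
  2_p_x = 0.975144
  3_p_x = 0.932238
  4_p_x = 0.880965
e_x = 3.7793


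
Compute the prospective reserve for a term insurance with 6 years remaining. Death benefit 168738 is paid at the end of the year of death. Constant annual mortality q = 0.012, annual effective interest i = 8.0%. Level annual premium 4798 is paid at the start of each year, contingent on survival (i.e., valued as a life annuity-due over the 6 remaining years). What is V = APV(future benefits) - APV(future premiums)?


v = 1/(1+i) = 0.925926
APV(future benefits) per unit = sum_{k=0}^{5} k_p_x * q * v^(k+1) = 0.053982
APV(future benefits) = 168738 * 0.053982 = 9108.8368
Life annuity-due factor ä_{x:6} = sum_{k=0}^{5} k_p_x * v^k = 4.858392
APV(future premiums) = 4798 * 4.858392 = 23310.5638
V = 9108.8368 - 23310.5638
= -14201.727


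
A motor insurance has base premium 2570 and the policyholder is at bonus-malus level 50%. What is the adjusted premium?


adjusted = base * BM_level / 100
= 2570 * 50 / 100
= 2570 * 0.5
= 1285.0


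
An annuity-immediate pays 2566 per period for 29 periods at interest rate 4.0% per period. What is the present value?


PV = PMT * (1 - (1+i)^(-n)) / i
= 2566 * (1 - (1+0.04)^(-29)) / 0.04
= 2566 * (1 - 0.320651) / 0.04
= 2566 * 16.983715
= 43580.2117


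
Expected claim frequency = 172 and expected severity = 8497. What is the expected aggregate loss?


E[S] = E[N] * E[X]
= 172 * 8497
= 1.4615e+06


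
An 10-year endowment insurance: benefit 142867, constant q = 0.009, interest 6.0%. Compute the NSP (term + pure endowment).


Term component = 9128.7073
Pure endowment = 10_p_x * v^10 * benefit = 0.913559 * 0.558395 * 142867 = 72880.2439
NSP = 82008.9512


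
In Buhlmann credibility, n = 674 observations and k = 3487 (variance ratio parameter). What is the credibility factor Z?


Z = n / (n + k)
= 674 / (674 + 3487)
= 674 / 4161
= 0.162


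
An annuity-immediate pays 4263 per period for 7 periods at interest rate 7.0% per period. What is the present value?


PV = PMT * (1 - (1+i)^(-n)) / i
= 4263 * (1 - (1+0.07)^(-7)) / 0.07
= 4263 * (1 - 0.62275) / 0.07
= 4263 * 5.389289
= 22974.5407


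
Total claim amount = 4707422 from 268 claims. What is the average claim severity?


severity = total / number
= 4707422 / 268
= 17565.0075


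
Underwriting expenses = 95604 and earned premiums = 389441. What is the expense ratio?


Expense ratio = expenses / premiums
= 95604 / 389441
= 0.2455


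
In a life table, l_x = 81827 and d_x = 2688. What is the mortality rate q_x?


q_x = d_x / l_x
= 2688 / 81827
= 0.0328


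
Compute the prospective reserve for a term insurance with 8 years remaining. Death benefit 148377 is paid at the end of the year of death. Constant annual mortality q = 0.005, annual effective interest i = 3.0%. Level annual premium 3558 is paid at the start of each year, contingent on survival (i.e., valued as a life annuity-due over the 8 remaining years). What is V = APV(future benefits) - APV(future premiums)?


v = 1/(1+i) = 0.970874
APV(future benefits) per unit = sum_{k=0}^{7} k_p_x * q * v^(k+1) = 0.034517
APV(future benefits) = 148377 * 0.034517 = 5121.551
Life annuity-due factor ä_{x:8} = sum_{k=0}^{7} k_p_x * v^k = 7.110533
APV(future premiums) = 3558 * 7.110533 = 25299.275
V = 5121.551 - 25299.275
= -20177.7241


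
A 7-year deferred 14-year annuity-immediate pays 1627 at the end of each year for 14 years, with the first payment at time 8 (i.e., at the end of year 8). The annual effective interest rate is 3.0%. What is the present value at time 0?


PV at time 7 of the 14-year annuity-immediate:
a_n = 1627 * (1-(1+0.03)^(-14))/0.03 = 18378.711
Discount back 7 years to time 0:
PV = 18378.711 * (1+0.03)^(-7)
= 18378.711 * 0.813092
= 14943.5739


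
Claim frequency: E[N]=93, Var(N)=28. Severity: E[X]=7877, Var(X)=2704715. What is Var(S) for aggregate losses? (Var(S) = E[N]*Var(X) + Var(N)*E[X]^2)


Var(S) = E[N]*Var(X) + Var(N)*E[X]^2
= 93*2704715 + 28*7877^2
= 251538495 + 1737319612
= 1.9889e+09


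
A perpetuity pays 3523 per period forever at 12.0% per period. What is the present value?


PV = PMT / i
= 3523 / 0.12
= 29358.3333


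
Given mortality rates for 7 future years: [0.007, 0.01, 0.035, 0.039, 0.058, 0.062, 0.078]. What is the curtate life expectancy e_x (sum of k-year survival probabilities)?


e_x = sum_{k=1}^{n} k_p_x
k_p_x values:
  1_p_x = 0.993
  2_p_x = 0.98307
  3_p_x = 0.948663
  4_p_x = 0.911665
  5_p_x = 0.858788
  6_p_x = 0.805543
  7_p_x = 0.742711
e_x = 6.2434


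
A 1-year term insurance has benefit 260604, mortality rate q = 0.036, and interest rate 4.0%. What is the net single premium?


NSP = benefit * q * v
v = 1/(1+i) = 0.961538
NSP = 260604 * 0.036 * 0.961538
= 9020.9077


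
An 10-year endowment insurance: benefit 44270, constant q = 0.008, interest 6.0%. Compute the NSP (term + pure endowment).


Term component = 2524.4445
Pure endowment = 10_p_x * v^10 * benefit = 0.922819 * 0.558395 * 44270 = 22812.2221
NSP = 25336.6665


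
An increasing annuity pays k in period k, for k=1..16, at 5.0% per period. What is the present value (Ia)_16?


(Ia)_n = sum_{k=1}^{n} k * v^k, v = 1/(1+i)
v = 0.952381
Sum computed term by term:
(Ia)_16 = 80.9975


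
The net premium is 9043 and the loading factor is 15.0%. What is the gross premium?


Gross = net * (1 + loading)
= 9043 * (1 + 0.15)
= 9043 * 1.15
= 10399.45


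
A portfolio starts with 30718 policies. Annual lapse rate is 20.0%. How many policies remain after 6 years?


remaining = initial * (1 - lapse)^years
= 30718 * (1 - 0.2)^6
= 30718 * 0.262144
= 8052.5394


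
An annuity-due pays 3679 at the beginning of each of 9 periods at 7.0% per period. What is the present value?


PV_due = PMT * (1-(1+i)^(-n))/i * (1+i)
PV_immediate = 23969.5394
PV_due = 23969.5394 * 1.07
= 25647.4072


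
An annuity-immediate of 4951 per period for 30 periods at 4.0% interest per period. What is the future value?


FV = PMT * ((1+i)^n - 1) / i
= 4951 * ((1.04)^30 - 1) / 0.04
= 4951 * (3.243398 - 1) / 0.04
= 277676.5268


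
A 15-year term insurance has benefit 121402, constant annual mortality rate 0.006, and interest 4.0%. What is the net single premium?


NSP = benefit * sum_{k=0}^{n-1} k_p_x * q * v^(k+1)
With constant q=0.006, v=0.961538
Sum = 0.064261
NSP = 121402 * 0.064261
= 7801.3559


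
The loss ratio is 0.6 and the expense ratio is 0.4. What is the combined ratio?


Combined ratio = loss ratio + expense ratio
= 0.6 + 0.4
= 1.0


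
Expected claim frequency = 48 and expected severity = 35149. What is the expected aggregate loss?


E[S] = E[N] * E[X]
= 48 * 35149
= 1.6872e+06


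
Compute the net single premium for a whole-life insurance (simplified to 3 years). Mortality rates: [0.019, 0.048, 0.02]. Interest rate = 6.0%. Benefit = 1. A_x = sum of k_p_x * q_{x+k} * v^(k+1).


v = 0.943396
Year 0: k_p_x=1.0, q=0.019, term=0.017925
Year 1: k_p_x=0.981, q=0.048, term=0.041908
Year 2: k_p_x=0.933912, q=0.02, term=0.015683
A_x = 0.0755


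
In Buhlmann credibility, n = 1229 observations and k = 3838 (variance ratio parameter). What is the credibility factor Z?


Z = n / (n + k)
= 1229 / (1229 + 3838)
= 1229 / 5067
= 0.2425


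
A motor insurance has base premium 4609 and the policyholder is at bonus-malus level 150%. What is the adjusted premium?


adjusted = base * BM_level / 100
= 4609 * 150 / 100
= 4609 * 1.5
= 6913.5


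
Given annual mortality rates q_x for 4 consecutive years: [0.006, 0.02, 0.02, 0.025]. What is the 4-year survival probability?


p_k = 1 - q_k for each year
Survival = product of (1 - q_k)
= 0.994 * 0.98 * 0.98 * 0.975
= 0.9308


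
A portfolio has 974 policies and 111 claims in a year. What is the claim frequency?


frequency = claims / policies
= 111 / 974
= 0.114


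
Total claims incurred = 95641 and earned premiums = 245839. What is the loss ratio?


Loss ratio = claims / premiums
= 95641 / 245839
= 0.389


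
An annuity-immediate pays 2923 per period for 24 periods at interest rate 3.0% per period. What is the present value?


PV = PMT * (1 - (1+i)^(-n)) / i
= 2923 * (1 - (1+0.03)^(-24)) / 0.03
= 2923 * (1 - 0.491934) / 0.03
= 2923 * 16.935542
= 49502.5896


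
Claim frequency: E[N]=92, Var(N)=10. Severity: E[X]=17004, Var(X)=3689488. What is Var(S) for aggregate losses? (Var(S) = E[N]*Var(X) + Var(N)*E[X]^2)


Var(S) = E[N]*Var(X) + Var(N)*E[X]^2
= 92*3689488 + 10*17004^2
= 339432896 + 2891360160
= 3.2308e+09


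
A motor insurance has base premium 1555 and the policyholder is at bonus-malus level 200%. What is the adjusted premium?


adjusted = base * BM_level / 100
= 1555 * 200 / 100
= 1555 * 2.0
= 3110.0


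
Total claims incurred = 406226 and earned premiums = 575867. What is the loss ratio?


Loss ratio = claims / premiums
= 406226 / 575867
= 0.7054


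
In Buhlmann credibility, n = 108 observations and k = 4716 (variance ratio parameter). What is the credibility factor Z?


Z = n / (n + k)
= 108 / (108 + 4716)
= 108 / 4824
= 0.0224


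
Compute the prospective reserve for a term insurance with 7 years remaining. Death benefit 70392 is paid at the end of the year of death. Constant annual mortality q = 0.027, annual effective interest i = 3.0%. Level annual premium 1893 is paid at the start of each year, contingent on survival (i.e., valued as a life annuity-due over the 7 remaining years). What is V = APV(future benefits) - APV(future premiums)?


v = 1/(1+i) = 0.970874
APV(future benefits) per unit = sum_{k=0}^{6} k_p_x * q * v^(k+1) = 0.155691
APV(future benefits) = 70392 * 0.155691 = 10959.3818
Life annuity-due factor ä_{x:7} = sum_{k=0}^{6} k_p_x * v^k = 5.939313
APV(future premiums) = 1893 * 5.939313 = 11243.1195
V = 10959.3818 - 11243.1195
= -283.7377


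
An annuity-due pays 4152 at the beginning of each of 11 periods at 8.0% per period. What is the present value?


PV_due = PMT * (1-(1+i)^(-n))/i * (1+i)
PV_immediate = 29640.9796
PV_due = 29640.9796 * 1.08
= 32012.258


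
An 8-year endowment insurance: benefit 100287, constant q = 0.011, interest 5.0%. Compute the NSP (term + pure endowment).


Term component = 6880.7904
Pure endowment = 8_p_x * v^8 * benefit = 0.915314 * 0.676839 * 100287 = 62129.8894
NSP = 69010.6798


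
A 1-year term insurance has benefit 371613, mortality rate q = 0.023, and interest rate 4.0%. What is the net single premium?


NSP = benefit * q * v
v = 1/(1+i) = 0.961538
NSP = 371613 * 0.023 * 0.961538
= 8218.3644


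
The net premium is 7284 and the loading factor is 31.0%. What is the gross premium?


Gross = net * (1 + loading)
= 7284 * (1 + 0.31)
= 7284 * 1.31
= 9542.04


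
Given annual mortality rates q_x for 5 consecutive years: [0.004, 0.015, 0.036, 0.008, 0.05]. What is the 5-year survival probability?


p_k = 1 - q_k for each year
Survival = product of (1 - q_k)
= 0.996 * 0.985 * 0.964 * 0.992 * 0.95
= 0.8913


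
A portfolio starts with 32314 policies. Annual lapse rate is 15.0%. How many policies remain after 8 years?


remaining = initial * (1 - lapse)^years
= 32314 * (1 - 0.15)^8
= 32314 * 0.272491
= 8805.2588


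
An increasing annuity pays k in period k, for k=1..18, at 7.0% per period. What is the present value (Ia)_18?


(Ia)_n = sum_{k=1}^{n} k * v^k, v = 1/(1+i)
v = 0.934579
Sum computed term by term:
(Ia)_18 = 77.681


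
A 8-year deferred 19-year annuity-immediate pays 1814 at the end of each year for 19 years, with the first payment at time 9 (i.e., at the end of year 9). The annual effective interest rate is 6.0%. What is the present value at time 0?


PV at time 8 of the 19-year annuity-immediate:
a_n = 1814 * (1-(1+0.06)^(-19))/0.06 = 20240.8233
Discount back 8 years to time 0:
PV = 20240.8233 * (1+0.06)^(-8)
= 20240.8233 * 0.627412
= 12699.343


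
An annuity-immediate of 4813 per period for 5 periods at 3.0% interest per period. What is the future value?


FV = PMT * ((1+i)^n - 1) / i
= 4813 * ((1.03)^5 - 1) / 0.03
= 4813 * (1.159274 - 1) / 0.03
= 25552.8707


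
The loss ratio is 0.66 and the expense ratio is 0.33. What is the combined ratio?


Combined ratio = loss ratio + expense ratio
= 0.66 + 0.33
= 0.99


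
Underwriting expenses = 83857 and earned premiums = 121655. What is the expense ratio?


Expense ratio = expenses / premiums
= 83857 / 121655
= 0.6893


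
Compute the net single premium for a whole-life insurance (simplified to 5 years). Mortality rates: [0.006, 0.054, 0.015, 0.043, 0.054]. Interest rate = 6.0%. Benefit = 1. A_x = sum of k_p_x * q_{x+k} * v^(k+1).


v = 0.943396
Year 0: k_p_x=1.0, q=0.006, term=0.00566
Year 1: k_p_x=0.994, q=0.054, term=0.047771
Year 2: k_p_x=0.940324, q=0.015, term=0.011843
Year 3: k_p_x=0.926219, q=0.043, term=0.031547
Year 4: k_p_x=0.886392, q=0.054, term=0.035768
A_x = 0.1326


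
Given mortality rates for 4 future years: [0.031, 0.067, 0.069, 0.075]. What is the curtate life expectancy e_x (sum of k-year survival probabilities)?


e_x = sum_{k=1}^{n} k_p_x
k_p_x values:
  1_p_x = 0.969
  2_p_x = 0.904077
  3_p_x = 0.841696
  4_p_x = 0.778569
e_x = 3.4933


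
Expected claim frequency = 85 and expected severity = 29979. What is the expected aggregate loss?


E[S] = E[N] * E[X]
= 85 * 29979
= 2.5482e+06


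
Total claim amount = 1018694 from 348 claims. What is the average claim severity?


severity = total / number
= 1018694 / 348
= 2927.2816


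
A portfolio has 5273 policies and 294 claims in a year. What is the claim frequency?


frequency = claims / policies
= 294 / 5273
= 0.0558


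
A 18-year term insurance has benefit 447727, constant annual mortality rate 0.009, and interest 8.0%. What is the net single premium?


NSP = benefit * sum_{k=0}^{n-1} k_p_x * q * v^(k+1)
With constant q=0.009, v=0.925926
Sum = 0.079618
NSP = 447727 * 0.079618
= 35647.1458


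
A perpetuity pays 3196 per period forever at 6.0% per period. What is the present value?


PV = PMT / i
= 3196 / 0.06
= 53266.6667


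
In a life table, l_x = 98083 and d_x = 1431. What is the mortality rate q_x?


q_x = d_x / l_x
= 1431 / 98083
= 0.0146


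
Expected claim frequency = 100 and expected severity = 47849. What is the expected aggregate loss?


E[S] = E[N] * E[X]
= 100 * 47849
= 4.7849e+06


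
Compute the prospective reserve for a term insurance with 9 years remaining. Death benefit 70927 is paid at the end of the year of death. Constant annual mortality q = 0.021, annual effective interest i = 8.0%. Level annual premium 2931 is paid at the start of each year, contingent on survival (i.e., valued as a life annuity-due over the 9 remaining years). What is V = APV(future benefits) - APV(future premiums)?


v = 1/(1+i) = 0.925926
APV(future benefits) per unit = sum_{k=0}^{8} k_p_x * q * v^(k+1) = 0.121994
APV(future benefits) = 70927 * 0.121994 = 8652.672
Life annuity-due factor ä_{x:9} = sum_{k=0}^{8} k_p_x * v^k = 6.27398
APV(future premiums) = 2931 * 6.27398 = 18389.0345
V = 8652.672 - 18389.0345
= -9736.3625


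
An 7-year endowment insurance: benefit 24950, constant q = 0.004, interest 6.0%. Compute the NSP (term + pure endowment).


Term component = 550.9935
Pure endowment = 7_p_x * v^7 * benefit = 0.972334 * 0.665057 * 24950 = 16134.1044
NSP = 16685.0978


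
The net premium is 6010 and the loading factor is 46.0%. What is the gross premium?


Gross = net * (1 + loading)
= 6010 * (1 + 0.46)
= 6010 * 1.46
= 8774.6


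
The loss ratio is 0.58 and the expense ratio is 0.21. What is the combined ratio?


Combined ratio = loss ratio + expense ratio
= 0.58 + 0.21
= 0.79


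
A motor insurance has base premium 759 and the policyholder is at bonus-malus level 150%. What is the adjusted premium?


adjusted = base * BM_level / 100
= 759 * 150 / 100
= 759 * 1.5
= 1138.5


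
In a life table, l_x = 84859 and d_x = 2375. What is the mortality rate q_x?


q_x = d_x / l_x
= 2375 / 84859
= 0.028


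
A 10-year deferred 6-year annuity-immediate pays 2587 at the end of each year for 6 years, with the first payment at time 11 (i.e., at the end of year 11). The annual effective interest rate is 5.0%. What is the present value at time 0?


PV at time 10 of the 6-year annuity-immediate:
a_n = 2587 * (1-(1+0.05)^(-6))/0.05 = 13130.8154
Discount back 10 years to time 0:
PV = 13130.8154 * (1+0.05)^(-10)
= 13130.8154 * 0.613913
= 8061.1816


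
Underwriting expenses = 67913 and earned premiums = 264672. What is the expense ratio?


Expense ratio = expenses / premiums
= 67913 / 264672
= 0.2566


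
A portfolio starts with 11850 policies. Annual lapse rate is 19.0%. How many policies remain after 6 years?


remaining = initial * (1 - lapse)^years
= 11850 * (1 - 0.19)^6
= 11850 * 0.28243
= 3346.79


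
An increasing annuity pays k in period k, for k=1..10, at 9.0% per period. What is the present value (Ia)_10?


(Ia)_n = sum_{k=1}^{n} k * v^k, v = 1/(1+i)
v = 0.917431
Sum computed term by term:
(Ia)_10 = 30.7904


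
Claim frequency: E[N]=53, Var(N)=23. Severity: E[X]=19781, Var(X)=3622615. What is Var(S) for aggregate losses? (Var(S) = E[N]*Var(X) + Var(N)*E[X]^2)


Var(S) = E[N]*Var(X) + Var(N)*E[X]^2
= 53*3622615 + 23*19781^2
= 191998595 + 8999623103
= 9.1916e+09


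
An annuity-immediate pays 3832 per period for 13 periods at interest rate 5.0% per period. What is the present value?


PV = PMT * (1 - (1+i)^(-n)) / i
= 3832 * (1 - (1+0.05)^(-13)) / 0.05
= 3832 * (1 - 0.530321) / 0.05
= 3832 * 9.393573
= 35996.1717


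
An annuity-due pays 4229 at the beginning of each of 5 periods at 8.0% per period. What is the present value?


PV_due = PMT * (1-(1+i)^(-n))/i * (1+i)
PV_immediate = 16885.1707
PV_due = 16885.1707 * 1.08
= 18235.9844


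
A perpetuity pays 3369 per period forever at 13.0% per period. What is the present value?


PV = PMT / i
= 3369 / 0.13
= 25915.3846


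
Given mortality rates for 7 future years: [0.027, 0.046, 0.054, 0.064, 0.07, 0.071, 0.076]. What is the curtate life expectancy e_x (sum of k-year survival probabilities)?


e_x = sum_{k=1}^{n} k_p_x
k_p_x values:
  1_p_x = 0.973
  2_p_x = 0.928242
  3_p_x = 0.878117
  4_p_x = 0.821917
  5_p_x = 0.764383
  6_p_x = 0.710112
  7_p_x = 0.656144
e_x = 5.7319


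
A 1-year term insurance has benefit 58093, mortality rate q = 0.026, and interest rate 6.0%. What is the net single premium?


NSP = benefit * q * v
v = 1/(1+i) = 0.943396
NSP = 58093 * 0.026 * 0.943396
= 1424.9226


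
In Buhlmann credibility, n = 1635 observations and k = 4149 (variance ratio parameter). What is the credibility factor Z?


Z = n / (n + k)
= 1635 / (1635 + 4149)
= 1635 / 5784
= 0.2827


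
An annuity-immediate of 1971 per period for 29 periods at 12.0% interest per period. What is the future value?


FV = PMT * ((1+i)^n - 1) / i
= 1971 * ((1.12)^29 - 1) / 0.12
= 1971 * (26.74993 - 1) / 0.12
= 422942.6079


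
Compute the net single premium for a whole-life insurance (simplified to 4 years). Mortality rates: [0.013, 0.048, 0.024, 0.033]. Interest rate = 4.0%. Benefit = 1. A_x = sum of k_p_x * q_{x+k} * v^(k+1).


v = 0.961538
Year 0: k_p_x=1.0, q=0.013, term=0.0125
Year 1: k_p_x=0.987, q=0.048, term=0.043802
Year 2: k_p_x=0.939624, q=0.024, term=0.020048
Year 3: k_p_x=0.917073, q=0.033, term=0.025869
A_x = 0.1022


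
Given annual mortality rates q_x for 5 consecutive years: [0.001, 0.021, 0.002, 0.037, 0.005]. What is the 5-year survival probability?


p_k = 1 - q_k for each year
Survival = product of (1 - q_k)
= 0.999 * 0.979 * 0.998 * 0.963 * 0.995
= 0.9353


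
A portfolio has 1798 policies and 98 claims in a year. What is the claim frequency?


frequency = claims / policies
= 98 / 1798
= 0.0545


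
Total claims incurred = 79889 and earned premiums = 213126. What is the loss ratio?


Loss ratio = claims / premiums
= 79889 / 213126
= 0.3748


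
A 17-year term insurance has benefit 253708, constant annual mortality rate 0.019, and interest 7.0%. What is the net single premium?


NSP = benefit * sum_{k=0}^{n-1} k_p_x * q * v^(k+1)
With constant q=0.019, v=0.934579
Sum = 0.164706
NSP = 253708 * 0.164706
= 41787.3406


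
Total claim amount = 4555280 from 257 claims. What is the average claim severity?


severity = total / number
= 4555280 / 257
= 17724.8249


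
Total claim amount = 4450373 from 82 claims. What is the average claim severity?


severity = total / number
= 4450373 / 82
= 54272.8415


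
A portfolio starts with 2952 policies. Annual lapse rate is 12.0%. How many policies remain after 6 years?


remaining = initial * (1 - lapse)^years
= 2952 * (1 - 0.12)^6
= 2952 * 0.464404
= 1370.9209


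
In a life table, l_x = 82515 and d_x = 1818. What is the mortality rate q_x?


q_x = d_x / l_x
= 1818 / 82515
= 0.022


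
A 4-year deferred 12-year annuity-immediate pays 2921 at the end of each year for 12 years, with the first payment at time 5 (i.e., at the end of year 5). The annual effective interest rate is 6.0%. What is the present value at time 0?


PV at time 4 of the 12-year annuity-immediate:
a_n = 2921 * (1-(1+0.06)^(-12))/0.06 = 24489.2081
Discount back 4 years to time 0:
PV = 24489.2081 * (1+0.06)^(-4)
= 24489.2081 * 0.792094
= 19397.7466


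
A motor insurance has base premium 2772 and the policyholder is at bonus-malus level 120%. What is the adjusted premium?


adjusted = base * BM_level / 100
= 2772 * 120 / 100
= 2772 * 1.2
= 3326.4


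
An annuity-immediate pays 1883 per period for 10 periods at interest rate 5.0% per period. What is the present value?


PV = PMT * (1 - (1+i)^(-n)) / i
= 1883 * (1 - (1+0.05)^(-10)) / 0.05
= 1883 * (1 - 0.613913) / 0.05
= 1883 * 7.721735
= 14540.0269


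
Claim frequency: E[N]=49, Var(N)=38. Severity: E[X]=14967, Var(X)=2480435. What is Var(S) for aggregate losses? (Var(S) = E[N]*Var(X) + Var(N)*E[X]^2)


Var(S) = E[N]*Var(X) + Var(N)*E[X]^2
= 49*2480435 + 38*14967^2
= 121541315 + 8512421382
= 8.6340e+09


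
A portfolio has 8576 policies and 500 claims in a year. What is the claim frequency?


frequency = claims / policies
= 500 / 8576
= 0.0583


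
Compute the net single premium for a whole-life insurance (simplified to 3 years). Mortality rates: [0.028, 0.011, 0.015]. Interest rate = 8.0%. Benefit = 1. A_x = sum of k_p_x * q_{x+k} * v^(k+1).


v = 0.925926
Year 0: k_p_x=1.0, q=0.028, term=0.025926
Year 1: k_p_x=0.972, q=0.011, term=0.009167
Year 2: k_p_x=0.961308, q=0.015, term=0.011447
A_x = 0.0465


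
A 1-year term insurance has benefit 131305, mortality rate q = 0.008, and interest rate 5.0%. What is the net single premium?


NSP = benefit * q * v
v = 1/(1+i) = 0.952381
NSP = 131305 * 0.008 * 0.952381
= 1000.419


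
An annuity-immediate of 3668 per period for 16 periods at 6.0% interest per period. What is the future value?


FV = PMT * ((1+i)^n - 1) / i
= 3668 * ((1.06)^16 - 1) / 0.06
= 3668 * (2.540352 - 1) / 0.06
= 94166.833


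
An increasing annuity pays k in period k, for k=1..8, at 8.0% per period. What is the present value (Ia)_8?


(Ia)_n = sum_{k=1}^{n} k * v^k, v = 1/(1+i)
v = 0.925926
Sum computed term by term:
(Ia)_8 = 23.5527


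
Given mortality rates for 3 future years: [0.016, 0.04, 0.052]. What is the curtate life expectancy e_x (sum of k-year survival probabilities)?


e_x = sum_{k=1}^{n} k_p_x
k_p_x values:
  1_p_x = 0.984
  2_p_x = 0.94464
  3_p_x = 0.895519
e_x = 2.8242


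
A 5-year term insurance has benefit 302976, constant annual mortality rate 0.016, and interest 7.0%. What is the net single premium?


NSP = benefit * sum_{k=0}^{n-1} k_p_x * q * v^(k+1)
With constant q=0.016, v=0.934579
Sum = 0.063676
NSP = 302976 * 0.063676
= 19292.1837


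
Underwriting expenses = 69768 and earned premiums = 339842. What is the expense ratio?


Expense ratio = expenses / premiums
= 69768 / 339842
= 0.2053


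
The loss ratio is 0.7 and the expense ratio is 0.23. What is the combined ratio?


Combined ratio = loss ratio + expense ratio
= 0.7 + 0.23
= 0.93


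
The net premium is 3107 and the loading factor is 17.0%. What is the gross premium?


Gross = net * (1 + loading)
= 3107 * (1 + 0.17)
= 3107 * 1.17
= 3635.19


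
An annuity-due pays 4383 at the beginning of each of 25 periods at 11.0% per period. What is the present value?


PV_due = PMT * (1-(1+i)^(-n))/i * (1+i)
PV_immediate = 36912.5069
PV_due = 36912.5069 * 1.11
= 40972.8826


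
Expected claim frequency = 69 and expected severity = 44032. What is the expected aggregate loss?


E[S] = E[N] * E[X]
= 69 * 44032
= 3.0382e+06


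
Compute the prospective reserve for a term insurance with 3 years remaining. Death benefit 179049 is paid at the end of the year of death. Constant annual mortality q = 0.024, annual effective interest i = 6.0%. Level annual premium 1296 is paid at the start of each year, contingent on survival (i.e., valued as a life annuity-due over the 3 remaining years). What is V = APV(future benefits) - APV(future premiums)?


v = 1/(1+i) = 0.943396
APV(future benefits) per unit = sum_{k=0}^{2} k_p_x * q * v^(k+1) = 0.062684
APV(future benefits) = 179049 * 0.062684 = 11223.5101
Life annuity-due factor ä_{x:3} = sum_{k=0}^{2} k_p_x * v^k = 2.768544
APV(future premiums) = 1296 * 2.768544 = 3588.033
V = 11223.5101 - 3588.033
= 7635.4771


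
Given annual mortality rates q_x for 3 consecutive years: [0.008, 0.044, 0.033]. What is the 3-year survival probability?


p_k = 1 - q_k for each year
Survival = product of (1 - q_k)
= 0.992 * 0.956 * 0.967
= 0.9171


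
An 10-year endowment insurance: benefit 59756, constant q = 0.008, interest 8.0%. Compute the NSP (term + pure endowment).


Term component = 3110.3327
Pure endowment = 10_p_x * v^10 * benefit = 0.922819 * 0.463193 * 59756 = 25542.3402
NSP = 28652.6729


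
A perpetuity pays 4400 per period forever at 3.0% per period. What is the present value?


PV = PMT / i
= 4400 / 0.03
= 146666.6667


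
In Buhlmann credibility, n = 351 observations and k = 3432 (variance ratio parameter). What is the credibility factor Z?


Z = n / (n + k)
= 351 / (351 + 3432)
= 351 / 3783
= 0.0928


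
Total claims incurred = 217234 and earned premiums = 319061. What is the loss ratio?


Loss ratio = claims / premiums
= 217234 / 319061
= 0.6809


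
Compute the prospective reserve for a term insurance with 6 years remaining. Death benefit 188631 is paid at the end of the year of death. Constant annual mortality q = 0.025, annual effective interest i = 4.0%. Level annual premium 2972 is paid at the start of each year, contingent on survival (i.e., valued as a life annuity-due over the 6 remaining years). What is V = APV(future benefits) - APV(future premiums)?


v = 1/(1+i) = 0.961538
APV(future benefits) per unit = sum_{k=0}^{5} k_p_x * q * v^(k+1) = 0.123487
APV(future benefits) = 188631 * 0.123487 = 23293.4504
Life annuity-due factor ä_{x:6} = sum_{k=0}^{5} k_p_x * v^k = 5.137053
APV(future premiums) = 2972 * 5.137053 = 15267.323
V = 23293.4504 - 15267.323
= 8026.1274


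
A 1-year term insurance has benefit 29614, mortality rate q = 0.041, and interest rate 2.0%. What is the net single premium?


NSP = benefit * q * v
v = 1/(1+i) = 0.980392
NSP = 29614 * 0.041 * 0.980392
= 1190.3667


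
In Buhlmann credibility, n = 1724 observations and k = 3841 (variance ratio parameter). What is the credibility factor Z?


Z = n / (n + k)
= 1724 / (1724 + 3841)
= 1724 / 5565
= 0.3098


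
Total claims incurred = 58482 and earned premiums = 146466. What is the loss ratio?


Loss ratio = claims / premiums
= 58482 / 146466
= 0.3993


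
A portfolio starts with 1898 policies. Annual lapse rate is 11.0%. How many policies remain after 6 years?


remaining = initial * (1 - lapse)^years
= 1898 * (1 - 0.11)^6
= 1898 * 0.496981
= 943.2705


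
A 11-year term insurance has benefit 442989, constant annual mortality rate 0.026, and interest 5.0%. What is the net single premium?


NSP = benefit * sum_{k=0}^{n-1} k_p_x * q * v^(k+1)
With constant q=0.026, v=0.952381
Sum = 0.192404
NSP = 442989 * 0.192404
= 85232.7751


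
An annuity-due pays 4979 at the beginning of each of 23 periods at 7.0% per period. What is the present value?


PV_due = PMT * (1-(1+i)^(-n))/i * (1+i)
PV_immediate = 56124.221
PV_due = 56124.221 * 1.07
= 60052.9164


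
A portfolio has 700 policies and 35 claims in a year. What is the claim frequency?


frequency = claims / policies
= 35 / 700
= 0.05


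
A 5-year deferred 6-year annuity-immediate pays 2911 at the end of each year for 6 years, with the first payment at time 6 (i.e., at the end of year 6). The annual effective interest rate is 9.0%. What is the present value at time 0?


PV at time 5 of the 6-year annuity-immediate:
a_n = 2911 * (1-(1+0.09)^(-6))/0.09 = 13058.509
Discount back 5 years to time 0:
PV = 13058.509 * (1+0.09)^(-5)
= 13058.509 * 0.649931
= 8487.1349


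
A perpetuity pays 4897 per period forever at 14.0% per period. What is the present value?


PV = PMT / i
= 4897 / 0.14
= 34978.5714


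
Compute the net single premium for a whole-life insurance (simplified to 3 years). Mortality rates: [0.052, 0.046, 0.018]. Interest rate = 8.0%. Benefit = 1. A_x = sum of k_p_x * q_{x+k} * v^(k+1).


v = 0.925926
Year 0: k_p_x=1.0, q=0.052, term=0.048148
Year 1: k_p_x=0.948, q=0.046, term=0.037387
Year 2: k_p_x=0.904392, q=0.018, term=0.012923
A_x = 0.0985


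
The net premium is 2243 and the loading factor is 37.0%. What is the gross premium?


Gross = net * (1 + loading)
= 2243 * (1 + 0.37)
= 2243 * 1.37
= 3072.91


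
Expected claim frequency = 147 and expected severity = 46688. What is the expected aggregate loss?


E[S] = E[N] * E[X]
= 147 * 46688
= 6.8631e+06


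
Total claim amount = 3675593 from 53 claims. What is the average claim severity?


severity = total / number
= 3675593 / 53
= 69350.8113


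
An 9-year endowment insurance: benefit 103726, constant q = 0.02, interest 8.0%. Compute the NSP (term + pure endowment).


Term component = 12092.7618
Pure endowment = 9_p_x * v^9 * benefit = 0.833748 * 0.500249 * 103726 = 43262.1912
NSP = 55354.953


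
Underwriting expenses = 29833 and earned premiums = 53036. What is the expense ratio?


Expense ratio = expenses / premiums
= 29833 / 53036
= 0.5625


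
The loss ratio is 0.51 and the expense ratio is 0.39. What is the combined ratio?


Combined ratio = loss ratio + expense ratio
= 0.51 + 0.39
= 0.9


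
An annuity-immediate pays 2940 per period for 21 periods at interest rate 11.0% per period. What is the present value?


PV = PMT * (1 - (1+i)^(-n)) / i
= 2940 * (1 - (1+0.11)^(-21)) / 0.11
= 2940 * (1 - 0.111742) / 0.11
= 2940 * 8.07507
= 23740.7069


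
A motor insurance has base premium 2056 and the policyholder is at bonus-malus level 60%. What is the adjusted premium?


adjusted = base * BM_level / 100
= 2056 * 60 / 100
= 2056 * 0.6
= 1233.6


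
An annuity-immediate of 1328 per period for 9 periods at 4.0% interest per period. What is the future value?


FV = PMT * ((1+i)^n - 1) / i
= 1328 * ((1.04)^9 - 1) / 0.04
= 1328 * (1.423312 - 1) / 0.04
= 14053.9522


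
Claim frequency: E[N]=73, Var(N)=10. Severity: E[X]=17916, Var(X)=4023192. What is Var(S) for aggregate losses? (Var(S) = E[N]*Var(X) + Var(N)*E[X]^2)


Var(S) = E[N]*Var(X) + Var(N)*E[X]^2
= 73*4023192 + 10*17916^2
= 293693016 + 3209830560
= 3.5035e+09


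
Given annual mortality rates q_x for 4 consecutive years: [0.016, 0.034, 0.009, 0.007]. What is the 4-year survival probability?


p_k = 1 - q_k for each year
Survival = product of (1 - q_k)
= 0.984 * 0.966 * 0.991 * 0.993
= 0.9354


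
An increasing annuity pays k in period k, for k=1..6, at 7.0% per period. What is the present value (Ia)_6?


(Ia)_n = sum_{k=1}^{n} k * v^k, v = 1/(1+i)
v = 0.934579
Sum computed term by term:
(Ia)_6 = 15.7449


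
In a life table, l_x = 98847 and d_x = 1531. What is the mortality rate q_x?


q_x = d_x / l_x
= 1531 / 98847
= 0.0155


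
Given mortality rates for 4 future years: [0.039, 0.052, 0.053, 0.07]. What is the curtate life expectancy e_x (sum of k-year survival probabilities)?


e_x = sum_{k=1}^{n} k_p_x
k_p_x values:
  1_p_x = 0.961
  2_p_x = 0.911028
  3_p_x = 0.862744
  4_p_x = 0.802351
e_x = 3.5371


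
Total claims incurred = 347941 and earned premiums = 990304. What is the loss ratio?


Loss ratio = claims / premiums
= 347941 / 990304
= 0.3513


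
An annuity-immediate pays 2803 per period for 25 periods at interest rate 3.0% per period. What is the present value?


PV = PMT * (1 - (1+i)^(-n)) / i
= 2803 * (1 - (1+0.03)^(-25)) / 0.03
= 2803 * (1 - 0.477606) / 0.03
= 2803 * 17.413148
= 48809.053


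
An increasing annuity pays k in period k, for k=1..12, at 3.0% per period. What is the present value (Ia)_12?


(Ia)_n = sum_{k=1}^{n} k * v^k, v = 1/(1+i)
v = 0.970874
Sum computed term by term:
(Ia)_12 = 61.2022


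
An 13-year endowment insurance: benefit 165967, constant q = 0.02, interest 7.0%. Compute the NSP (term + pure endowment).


Term component = 25112.026
Pure endowment = 13_p_x * v^13 * benefit = 0.769022 * 0.414964 * 165967 = 52962.883
NSP = 78074.909


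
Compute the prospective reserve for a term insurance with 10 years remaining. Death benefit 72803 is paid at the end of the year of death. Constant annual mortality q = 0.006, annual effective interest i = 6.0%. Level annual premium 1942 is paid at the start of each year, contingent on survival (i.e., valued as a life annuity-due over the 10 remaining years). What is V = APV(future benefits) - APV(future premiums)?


v = 1/(1+i) = 0.943396
APV(future benefits) per unit = sum_{k=0}^{9} k_p_x * q * v^(k+1) = 0.043111
APV(future benefits) = 72803 * 0.043111 = 3138.5945
Life annuity-due factor ä_{x:10} = sum_{k=0}^{9} k_p_x * v^k = 7.616239
APV(future premiums) = 1942 * 7.616239 = 14790.7355
V = 3138.5945 - 14790.7355
= -11652.141


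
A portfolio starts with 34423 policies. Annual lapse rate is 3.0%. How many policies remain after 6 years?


remaining = initial * (1 - lapse)^years
= 34423 * (1 - 0.03)^6
= 34423 * 0.832972
= 28673.3953


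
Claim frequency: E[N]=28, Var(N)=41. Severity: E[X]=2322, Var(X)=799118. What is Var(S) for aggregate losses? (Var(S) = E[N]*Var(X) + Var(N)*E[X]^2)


Var(S) = E[N]*Var(X) + Var(N)*E[X]^2
= 28*799118 + 41*2322^2
= 22375304 + 221059044
= 2.4343e+08


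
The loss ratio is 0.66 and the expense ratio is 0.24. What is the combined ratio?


Combined ratio = loss ratio + expense ratio
= 0.66 + 0.24
= 0.9


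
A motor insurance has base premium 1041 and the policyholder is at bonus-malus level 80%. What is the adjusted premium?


adjusted = base * BM_level / 100
= 1041 * 80 / 100
= 1041 * 0.8
= 832.8


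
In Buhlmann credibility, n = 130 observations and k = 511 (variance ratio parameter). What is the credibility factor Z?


Z = n / (n + k)
= 130 / (130 + 511)
= 130 / 641
= 0.2028


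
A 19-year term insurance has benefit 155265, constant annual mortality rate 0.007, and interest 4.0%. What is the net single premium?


NSP = benefit * sum_{k=0}^{n-1} k_p_x * q * v^(k+1)
With constant q=0.007, v=0.961538
Sum = 0.087077
NSP = 155265 * 0.087077
= 13520.0465


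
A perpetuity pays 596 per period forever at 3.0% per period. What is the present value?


PV = PMT / i
= 596 / 0.03
= 19866.6667


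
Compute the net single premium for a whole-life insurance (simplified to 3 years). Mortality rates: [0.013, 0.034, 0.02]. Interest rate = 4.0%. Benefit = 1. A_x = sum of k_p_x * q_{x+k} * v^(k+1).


v = 0.961538
Year 0: k_p_x=1.0, q=0.013, term=0.0125
Year 1: k_p_x=0.987, q=0.034, term=0.031026
Year 2: k_p_x=0.953442, q=0.02, term=0.016952
A_x = 0.0605


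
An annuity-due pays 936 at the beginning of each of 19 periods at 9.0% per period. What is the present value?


PV_due = PMT * (1-(1+i)^(-n))/i * (1+i)
PV_immediate = 8377.3074
PV_due = 8377.3074 * 1.09
= 9131.2651


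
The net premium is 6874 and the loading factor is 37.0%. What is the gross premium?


Gross = net * (1 + loading)
= 6874 * (1 + 0.37)
= 6874 * 1.37
= 9417.38


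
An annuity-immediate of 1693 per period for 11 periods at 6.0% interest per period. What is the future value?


FV = PMT * ((1+i)^n - 1) / i
= 1693 * ((1.06)^11 - 1) / 0.06
= 1693 * (1.898299 - 1) / 0.06
= 25346.991


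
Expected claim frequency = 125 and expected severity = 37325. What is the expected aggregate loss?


E[S] = E[N] * E[X]
= 125 * 37325
= 4.6656e+06


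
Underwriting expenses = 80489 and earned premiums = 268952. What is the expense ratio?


Expense ratio = expenses / premiums
= 80489 / 268952
= 0.2993


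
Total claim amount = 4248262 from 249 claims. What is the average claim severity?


severity = total / number
= 4248262 / 249
= 17061.2932


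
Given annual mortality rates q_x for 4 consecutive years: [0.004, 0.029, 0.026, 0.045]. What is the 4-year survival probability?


p_k = 1 - q_k for each year
Survival = product of (1 - q_k)
= 0.996 * 0.971 * 0.974 * 0.955
= 0.8996


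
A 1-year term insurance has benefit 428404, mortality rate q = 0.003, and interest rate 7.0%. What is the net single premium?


NSP = benefit * q * v
v = 1/(1+i) = 0.934579
NSP = 428404 * 0.003 * 0.934579
= 1201.1327


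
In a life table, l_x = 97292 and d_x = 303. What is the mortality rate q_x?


q_x = d_x / l_x
= 303 / 97292
= 0.0031


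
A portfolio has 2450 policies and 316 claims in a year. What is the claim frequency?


frequency = claims / policies
= 316 / 2450
= 0.129


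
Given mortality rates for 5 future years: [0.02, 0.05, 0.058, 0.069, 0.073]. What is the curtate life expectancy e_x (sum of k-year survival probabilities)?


e_x = sum_{k=1}^{n} k_p_x
k_p_x values:
  1_p_x = 0.98
  2_p_x = 0.931
  3_p_x = 0.877002
  4_p_x = 0.816489
  5_p_x = 0.756885
e_x = 4.3614


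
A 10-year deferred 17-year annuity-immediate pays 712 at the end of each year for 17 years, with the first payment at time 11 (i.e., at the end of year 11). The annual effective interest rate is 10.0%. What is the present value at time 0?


PV at time 10 of the 17-year annuity-immediate:
a_n = 712 * (1-(1+0.1)^(-17))/0.1 = 5711.346
Discount back 10 years to time 0:
PV = 5711.346 * (1+0.1)^(-10)
= 5711.346 * 0.385543
= 2201.9711


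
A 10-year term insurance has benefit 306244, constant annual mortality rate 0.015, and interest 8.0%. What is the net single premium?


NSP = benefit * sum_{k=0}^{n-1} k_p_x * q * v^(k+1)
With constant q=0.015, v=0.925926
Sum = 0.095018
NSP = 306244 * 0.095018
= 29098.5856
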